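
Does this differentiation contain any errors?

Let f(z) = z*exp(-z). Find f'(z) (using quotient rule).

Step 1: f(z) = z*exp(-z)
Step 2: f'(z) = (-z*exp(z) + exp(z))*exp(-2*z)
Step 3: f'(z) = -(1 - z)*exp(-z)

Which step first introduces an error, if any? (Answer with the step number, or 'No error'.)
Step 3

Step 3 is incorrect due to a sign flip.
The step shows: -(1 - z)*exp(-z)
The correct value should be: (1 - z)*exp(-z)

Explanation: The sign of the whole expression was flipped: the term (1 - z)*exp(-z) was incorrectly written as -(1 - z)*exp(-z)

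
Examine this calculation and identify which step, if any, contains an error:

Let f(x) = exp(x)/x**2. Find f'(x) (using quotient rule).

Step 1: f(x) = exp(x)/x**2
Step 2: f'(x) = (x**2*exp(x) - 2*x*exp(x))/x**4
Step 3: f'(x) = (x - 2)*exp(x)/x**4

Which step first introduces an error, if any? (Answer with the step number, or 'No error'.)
Step 3

Step 3 is incorrect due to a wrong exponent.
The step shows: (x - 2)*exp(x)/x**4
The correct value should be: (x - 2)*exp(x)/x**3

Explanation: The exponent -3 on x was incorrectly written as -4: the term (x - 2)*exp(x)/x**3 was incorrectly written as (x - 2)*exp(x)/x**4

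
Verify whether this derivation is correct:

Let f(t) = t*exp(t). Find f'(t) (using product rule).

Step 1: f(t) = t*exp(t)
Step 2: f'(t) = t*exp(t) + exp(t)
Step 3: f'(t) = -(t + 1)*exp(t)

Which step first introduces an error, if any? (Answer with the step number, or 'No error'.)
Step 3

Step 3 is incorrect due to a sign flip.
The step shows: -(t + 1)*exp(t)
The correct value should be: (t + 1)*exp(t)

Explanation: The sign of the whole expression was flipped: the term (t + 1)*exp(t) was incorrectly written as -(t + 1)*exp(t)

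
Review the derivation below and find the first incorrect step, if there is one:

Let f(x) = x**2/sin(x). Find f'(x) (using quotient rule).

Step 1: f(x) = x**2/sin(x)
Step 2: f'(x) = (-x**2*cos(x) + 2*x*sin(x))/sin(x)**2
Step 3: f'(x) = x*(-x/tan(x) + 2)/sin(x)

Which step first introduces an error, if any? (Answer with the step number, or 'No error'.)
No error

All steps in this derivation are correct.
The final answer f'(x) = x*(-x/tan(x) + 2)/sin(x) is valid.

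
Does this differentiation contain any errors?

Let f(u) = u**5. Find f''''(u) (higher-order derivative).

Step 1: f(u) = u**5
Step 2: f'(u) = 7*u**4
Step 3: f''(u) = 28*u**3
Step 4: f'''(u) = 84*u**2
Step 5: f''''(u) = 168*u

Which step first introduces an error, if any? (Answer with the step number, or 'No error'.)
Step 2

Step 2 is incorrect due to a wrong coefficient.
The step shows: 7*u**4
The correct value should be: 5*u**4

Explanation: The coefficient 5 was incorrectly written as 7: the term 5*u**4 was incorrectly written as 7*u**4
The later steps are derived from this incorrect expression, so the error originates in Step 2.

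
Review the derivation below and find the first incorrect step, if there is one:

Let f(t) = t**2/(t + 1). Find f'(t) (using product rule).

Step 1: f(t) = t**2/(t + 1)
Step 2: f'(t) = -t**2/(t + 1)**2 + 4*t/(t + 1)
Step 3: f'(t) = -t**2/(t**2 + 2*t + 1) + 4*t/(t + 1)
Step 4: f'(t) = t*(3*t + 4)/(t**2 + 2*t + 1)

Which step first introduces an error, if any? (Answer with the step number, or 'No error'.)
Step 2

Step 2 is incorrect due to a wrong coefficient.
The step shows: -t**2/(t + 1)**2 + 4*t/(t + 1)
The correct value should be: -t**2/(t + 1)**2 + 2*t/(t + 1)

Explanation: The coefficient 2 was incorrectly written as 4: the term 2*t/(t + 1) was incorrectly written as 4*t/(t + 1)
The later steps are derived from this incorrect expression, so the error originates in Step 2.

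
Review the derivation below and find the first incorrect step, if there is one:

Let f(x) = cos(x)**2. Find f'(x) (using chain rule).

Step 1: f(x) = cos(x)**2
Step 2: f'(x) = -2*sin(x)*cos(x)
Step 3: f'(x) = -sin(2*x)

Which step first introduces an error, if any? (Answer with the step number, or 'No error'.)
No error

All steps in this derivation are correct.
The final answer f'(x) = -sin(2*x) is valid.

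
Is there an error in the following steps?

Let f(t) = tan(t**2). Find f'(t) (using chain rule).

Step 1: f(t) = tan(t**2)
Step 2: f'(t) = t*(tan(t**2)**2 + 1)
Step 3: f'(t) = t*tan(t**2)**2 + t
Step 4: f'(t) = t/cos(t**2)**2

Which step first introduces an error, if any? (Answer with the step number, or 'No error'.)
Step 2

Step 2 is incorrect due to a wrong coefficient.
The step shows: t*(tan(t**2)**2 + 1)
The correct value should be: 2*t*(tan(t**2)**2 + 1)

Explanation: The coefficient 2 was incorrectly written as 1: the term 2*t*(tan(t**2)**2 + 1) was incorrectly written as t*(tan(t**2)**2 + 1)
The later steps are derived from this incorrect expression, so the error originates in Step 2.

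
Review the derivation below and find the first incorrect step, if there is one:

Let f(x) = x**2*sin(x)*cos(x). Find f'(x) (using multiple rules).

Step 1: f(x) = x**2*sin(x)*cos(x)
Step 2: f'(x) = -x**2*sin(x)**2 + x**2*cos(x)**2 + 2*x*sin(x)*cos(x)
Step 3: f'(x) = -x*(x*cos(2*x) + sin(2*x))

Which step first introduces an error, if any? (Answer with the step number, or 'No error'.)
Step 3

Step 3 is incorrect due to a sign flip.
The step shows: -x*(x*cos(2*x) + sin(2*x))
The correct value should be: x*(x*cos(2*x) + sin(2*x))

Explanation: The sign of the whole expression was flipped: the term x*(x*cos(2*x) + sin(2*x)) was incorrectly written as -x*(x*cos(2*x) + sin(2*x))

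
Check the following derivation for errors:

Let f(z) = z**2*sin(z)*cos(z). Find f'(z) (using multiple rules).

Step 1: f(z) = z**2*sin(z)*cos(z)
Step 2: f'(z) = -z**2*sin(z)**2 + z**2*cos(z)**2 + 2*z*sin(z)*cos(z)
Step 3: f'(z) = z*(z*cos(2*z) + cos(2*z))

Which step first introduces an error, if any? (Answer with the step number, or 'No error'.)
Step 3

Step 3 is incorrect due to a wrong trig function.
The step shows: z*(z*cos(2*z) + cos(2*z))
The correct value should be: z*(z*cos(2*z) + sin(2*z))

Explanation: sin(2*z) was incorrectly written as cos(2*z): the term z*(z*cos(2*z) + sin(2*z)) was incorrectly written as z*(z*cos(2*z) + cos(2*z))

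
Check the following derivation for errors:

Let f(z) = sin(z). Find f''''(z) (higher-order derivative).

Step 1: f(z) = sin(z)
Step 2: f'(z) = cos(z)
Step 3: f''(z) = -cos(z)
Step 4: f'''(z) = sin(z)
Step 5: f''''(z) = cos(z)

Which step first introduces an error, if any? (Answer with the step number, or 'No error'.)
Step 3

Step 3 is incorrect due to a wrong trig function.
The step shows: -cos(z)
The correct value should be: -sin(z)

Explanation: sin(z) was incorrectly written as cos(z): the term -sin(z) was incorrectly written as -cos(z)
The later steps are derived from this incorrect expression, so the error originates in Step 3.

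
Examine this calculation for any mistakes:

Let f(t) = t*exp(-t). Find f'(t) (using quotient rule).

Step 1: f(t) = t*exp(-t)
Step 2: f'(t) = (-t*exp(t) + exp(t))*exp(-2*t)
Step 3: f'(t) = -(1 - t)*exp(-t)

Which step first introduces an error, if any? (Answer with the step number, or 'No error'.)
Step 3

Step 3 is incorrect due to a sign flip.
The step shows: -(1 - t)*exp(-t)
The correct value should be: (1 - t)*exp(-t)

Explanation: The sign of the whole expression was flipped: the term (1 - t)*exp(-t) was incorrectly written as -(1 - t)*exp(-t)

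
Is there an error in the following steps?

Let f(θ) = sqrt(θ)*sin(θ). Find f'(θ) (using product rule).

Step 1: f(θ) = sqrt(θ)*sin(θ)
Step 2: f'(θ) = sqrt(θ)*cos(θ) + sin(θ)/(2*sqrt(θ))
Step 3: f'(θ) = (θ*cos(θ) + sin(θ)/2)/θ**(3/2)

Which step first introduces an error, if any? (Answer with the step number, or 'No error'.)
Step 3

Step 3 is incorrect due to a wrong exponent.
The step shows: (θ*cos(θ) + sin(θ)/2)/θ**(3/2)
The correct value should be: (θ*cos(θ) + sin(θ)/2)/sqrt(θ)

Explanation: The exponent -1/2 on θ was incorrectly written as -3/2: the term (θ*cos(θ) + sin(θ)/2)/sqrt(θ) was incorrectly written as (θ*cos(θ) + sin(θ)/2)/θ**(3/2)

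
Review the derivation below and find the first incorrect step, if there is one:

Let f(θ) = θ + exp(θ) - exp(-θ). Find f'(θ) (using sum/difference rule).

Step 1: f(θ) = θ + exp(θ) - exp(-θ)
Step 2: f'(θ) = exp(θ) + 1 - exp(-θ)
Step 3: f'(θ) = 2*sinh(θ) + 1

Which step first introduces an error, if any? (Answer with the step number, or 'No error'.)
Step 2

Step 2 is incorrect due to a sign flip.
The step shows: exp(θ) + 1 - exp(-θ)
The correct value should be: exp(θ) + 1 + exp(-θ)

Explanation: The sign of one term was flipped: the term exp(-θ) was incorrectly written as -exp(-θ)
The later steps are derived from this incorrect expression, so the error originates in Step 2.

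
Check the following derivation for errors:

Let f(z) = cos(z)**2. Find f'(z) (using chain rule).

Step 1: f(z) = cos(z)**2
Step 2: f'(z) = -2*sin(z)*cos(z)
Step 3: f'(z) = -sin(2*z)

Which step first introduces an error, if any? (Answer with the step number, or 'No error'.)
No error

All steps in this derivation are correct.
The final answer f'(z) = -sin(2*z) is valid.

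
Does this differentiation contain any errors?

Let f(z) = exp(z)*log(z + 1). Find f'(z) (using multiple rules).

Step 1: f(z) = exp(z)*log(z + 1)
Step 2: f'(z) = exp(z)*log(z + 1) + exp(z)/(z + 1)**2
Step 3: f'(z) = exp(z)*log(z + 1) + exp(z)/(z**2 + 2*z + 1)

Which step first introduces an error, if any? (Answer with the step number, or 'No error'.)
Step 2

Step 2 is incorrect due to a wrong exponent.
The step shows: exp(z)*log(z + 1) + exp(z)/(z + 1)**2
The correct value should be: exp(z)*log(z + 1) + exp(z)/(z + 1)

Explanation: The exponent -1 on z + 1 was incorrectly written as -2: the term exp(z)/(z + 1) was incorrectly written as exp(z)/(z + 1)**2
The later steps are derived from this incorrect expression, so the error originates in Step 2.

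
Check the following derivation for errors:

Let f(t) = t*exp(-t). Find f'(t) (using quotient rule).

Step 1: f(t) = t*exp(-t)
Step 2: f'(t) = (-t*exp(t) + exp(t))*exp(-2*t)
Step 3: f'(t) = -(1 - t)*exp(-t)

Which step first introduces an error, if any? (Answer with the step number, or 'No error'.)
Step 3

Step 3 is incorrect due to a sign flip.
The step shows: -(1 - t)*exp(-t)
The correct value should be: (1 - t)*exp(-t)

Explanation: The sign of the whole expression was flipped: the term (1 - t)*exp(-t) was incorrectly written as -(1 - t)*exp(-t)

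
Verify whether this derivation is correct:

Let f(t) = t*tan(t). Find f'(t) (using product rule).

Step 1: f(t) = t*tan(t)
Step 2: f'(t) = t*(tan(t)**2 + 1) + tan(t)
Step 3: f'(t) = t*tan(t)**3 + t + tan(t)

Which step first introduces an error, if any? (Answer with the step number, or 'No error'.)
Step 3

Step 3 is incorrect due to a wrong exponent.
The step shows: t*tan(t)**3 + t + tan(t)
The correct value should be: t*tan(t)**2 + t + tan(t)

Explanation: The exponent 2 on tan(t) was incorrectly written as 3: the term t*tan(t)**2 was incorrectly written as t*tan(t)**3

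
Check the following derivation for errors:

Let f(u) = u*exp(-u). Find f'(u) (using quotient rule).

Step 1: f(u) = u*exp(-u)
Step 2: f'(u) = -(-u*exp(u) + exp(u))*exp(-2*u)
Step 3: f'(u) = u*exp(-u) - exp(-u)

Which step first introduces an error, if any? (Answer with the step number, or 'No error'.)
Step 2

Step 2 is incorrect due to a sign flip.
The step shows: -(-u*exp(u) + exp(u))*exp(-2*u)
The correct value should be: (-u*exp(u) + exp(u))*exp(-2*u)

Explanation: The sign of the whole expression was flipped: the term (-u*exp(u) + exp(u))*exp(-2*u) was incorrectly written as -(-u*exp(u) + exp(u))*exp(-2*u)
The later steps are derived from this incorrect expression, so the error originates in Step 2.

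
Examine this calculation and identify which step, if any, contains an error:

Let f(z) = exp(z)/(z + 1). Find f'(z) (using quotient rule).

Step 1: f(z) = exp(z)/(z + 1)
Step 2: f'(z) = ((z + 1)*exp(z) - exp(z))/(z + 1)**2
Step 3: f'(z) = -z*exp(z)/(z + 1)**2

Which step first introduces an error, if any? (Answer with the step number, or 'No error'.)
Step 3

Step 3 is incorrect due to a sign flip.
The step shows: -z*exp(z)/(z + 1)**2
The correct value should be: z*exp(z)/(z + 1)**2

Explanation: The sign of the whole expression was flipped: the term z*exp(z)/(z + 1)**2 was incorrectly written as -z*exp(z)/(z + 1)**2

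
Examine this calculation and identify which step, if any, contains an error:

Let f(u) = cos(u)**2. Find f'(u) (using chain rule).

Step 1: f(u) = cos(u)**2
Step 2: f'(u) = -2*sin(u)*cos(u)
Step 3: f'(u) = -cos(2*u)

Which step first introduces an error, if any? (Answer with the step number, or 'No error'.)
Step 3

Step 3 is incorrect due to a wrong trig function.
The step shows: -cos(2*u)
The correct value should be: -sin(2*u)

Explanation: sin(2*u) was incorrectly written as cos(2*u): the term -sin(2*u) was incorrectly written as -cos(2*u)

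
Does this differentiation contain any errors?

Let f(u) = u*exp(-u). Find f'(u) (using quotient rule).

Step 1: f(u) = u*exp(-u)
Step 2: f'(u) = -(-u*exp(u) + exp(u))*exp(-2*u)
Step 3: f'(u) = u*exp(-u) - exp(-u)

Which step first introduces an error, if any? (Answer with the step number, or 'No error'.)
Step 2

Step 2 is incorrect due to a sign flip.
The step shows: -(-u*exp(u) + exp(u))*exp(-2*u)
The correct value should be: (-u*exp(u) + exp(u))*exp(-2*u)

Explanation: The sign of the whole expression was flipped: the term (-u*exp(u) + exp(u))*exp(-2*u) was incorrectly written as -(-u*exp(u) + exp(u))*exp(-2*u)
The later steps are derived from this incorrect expression, so the error originates in Step 2.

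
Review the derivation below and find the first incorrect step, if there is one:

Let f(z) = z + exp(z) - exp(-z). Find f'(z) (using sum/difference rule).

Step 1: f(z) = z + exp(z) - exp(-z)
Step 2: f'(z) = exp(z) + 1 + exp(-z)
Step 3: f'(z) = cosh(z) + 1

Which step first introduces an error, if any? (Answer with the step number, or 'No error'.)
Step 3

Step 3 is incorrect due to a wrong coefficient.
The step shows: cosh(z) + 1
The correct value should be: 2*cosh(z) + 1

Explanation: The coefficient 2 was incorrectly written as 1: the term 2*cosh(z) was incorrectly written as cosh(z)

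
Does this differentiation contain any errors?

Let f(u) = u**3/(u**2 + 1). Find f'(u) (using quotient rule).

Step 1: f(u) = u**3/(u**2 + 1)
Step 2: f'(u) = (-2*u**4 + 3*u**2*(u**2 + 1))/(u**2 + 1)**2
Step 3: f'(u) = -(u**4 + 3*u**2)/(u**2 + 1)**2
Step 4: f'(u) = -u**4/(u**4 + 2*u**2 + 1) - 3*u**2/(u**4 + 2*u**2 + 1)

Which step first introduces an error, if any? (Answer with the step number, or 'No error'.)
Step 3

Step 3 is incorrect due to a sign flip.
The step shows: -(u**4 + 3*u**2)/(u**2 + 1)**2
The correct value should be: (u**4 + 3*u**2)/(u**2 + 1)**2

Explanation: The sign of the whole expression was flipped: the term (u**4 + 3*u**2)/(u**2 + 1)**2 was incorrectly written as -(u**4 + 3*u**2)/(u**2 + 1)**2
The later steps are derived from this incorrect expression, so the error originates in Step 3.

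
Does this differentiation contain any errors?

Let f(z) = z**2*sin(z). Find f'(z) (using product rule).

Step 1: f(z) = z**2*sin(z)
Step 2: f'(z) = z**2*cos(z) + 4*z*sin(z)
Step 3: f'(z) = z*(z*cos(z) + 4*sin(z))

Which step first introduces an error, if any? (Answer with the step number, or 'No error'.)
Step 2

Step 2 is incorrect due to a wrong coefficient.
The step shows: z**2*cos(z) + 4*z*sin(z)
The correct value should be: z**2*cos(z) + 2*z*sin(z)

Explanation: The coefficient 2 was incorrectly written as 4: the term 2*z*sin(z) was incorrectly written as 4*z*sin(z)
The later steps are derived from this incorrect expression, so the error originates in Step 2.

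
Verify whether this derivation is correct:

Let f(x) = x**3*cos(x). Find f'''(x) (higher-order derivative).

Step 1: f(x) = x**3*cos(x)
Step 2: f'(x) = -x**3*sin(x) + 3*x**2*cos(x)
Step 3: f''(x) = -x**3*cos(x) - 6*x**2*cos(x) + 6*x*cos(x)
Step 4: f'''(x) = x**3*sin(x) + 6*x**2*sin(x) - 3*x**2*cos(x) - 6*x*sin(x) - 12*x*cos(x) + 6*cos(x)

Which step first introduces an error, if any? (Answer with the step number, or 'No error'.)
Step 3

Step 3 is incorrect due to a wrong trig function.
The step shows: -x**3*cos(x) - 6*x**2*cos(x) + 6*x*cos(x)
The correct value should be: -x**3*cos(x) - 6*x**2*sin(x) + 6*x*cos(x)

Explanation: sin(x) was incorrectly written as cos(x): the term -6*x**2*sin(x) was incorrectly written as -6*x**2*cos(x)
The later steps are derived from this incorrect expression, so the error originates in Step 3.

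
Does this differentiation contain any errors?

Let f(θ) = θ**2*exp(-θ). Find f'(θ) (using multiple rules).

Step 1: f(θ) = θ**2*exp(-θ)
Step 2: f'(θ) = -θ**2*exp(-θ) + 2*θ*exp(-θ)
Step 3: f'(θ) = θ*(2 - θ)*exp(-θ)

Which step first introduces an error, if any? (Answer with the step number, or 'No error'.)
No error

All steps in this derivation are correct.
The final answer f'(θ) = θ*(2 - θ)*exp(-θ) is valid.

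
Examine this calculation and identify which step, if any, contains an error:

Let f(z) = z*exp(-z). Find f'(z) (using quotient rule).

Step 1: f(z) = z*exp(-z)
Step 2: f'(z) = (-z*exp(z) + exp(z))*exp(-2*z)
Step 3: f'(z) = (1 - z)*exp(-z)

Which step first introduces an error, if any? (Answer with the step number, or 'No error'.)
No error

All steps in this derivation are correct.
The final answer f'(z) = (1 - z)*exp(-z) is valid.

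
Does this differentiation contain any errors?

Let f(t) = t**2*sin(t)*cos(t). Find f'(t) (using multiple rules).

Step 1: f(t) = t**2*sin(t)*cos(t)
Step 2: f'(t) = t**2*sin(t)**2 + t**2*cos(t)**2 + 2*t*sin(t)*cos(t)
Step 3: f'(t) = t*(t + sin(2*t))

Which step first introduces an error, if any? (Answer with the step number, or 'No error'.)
Step 2

Step 2 is incorrect due to a sign flip.
The step shows: t**2*sin(t)**2 + t**2*cos(t)**2 + 2*t*sin(t)*cos(t)
The correct value should be: -t**2*sin(t)**2 + t**2*cos(t)**2 + 2*t*sin(t)*cos(t)

Explanation: The sign of one term was flipped: the term -t**2*sin(t)**2 was incorrectly written as t**2*sin(t)**2
The later steps are derived from this incorrect expression, so the error originates in Step 2.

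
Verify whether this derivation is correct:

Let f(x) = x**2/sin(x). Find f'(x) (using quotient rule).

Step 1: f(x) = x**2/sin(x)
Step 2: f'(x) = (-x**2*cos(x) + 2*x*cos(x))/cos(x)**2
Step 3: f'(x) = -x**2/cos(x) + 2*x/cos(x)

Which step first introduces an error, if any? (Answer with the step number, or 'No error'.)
Step 2

Step 2 is incorrect due to a wrong trig function.
The step shows: (-x**2*cos(x) + 2*x*cos(x))/cos(x)**2
The correct value should be: (-x**2*cos(x) + 2*x*sin(x))/sin(x)**2

Explanation: sin(x) was incorrectly written as cos(x): the term (-x**2*cos(x) + 2*x*sin(x))/sin(x)**2 was incorrectly written as (-x**2*cos(x) + 2*x*cos(x))/cos(x)**2
The later steps are derived from this incorrect expression, so the error originates in Step 2.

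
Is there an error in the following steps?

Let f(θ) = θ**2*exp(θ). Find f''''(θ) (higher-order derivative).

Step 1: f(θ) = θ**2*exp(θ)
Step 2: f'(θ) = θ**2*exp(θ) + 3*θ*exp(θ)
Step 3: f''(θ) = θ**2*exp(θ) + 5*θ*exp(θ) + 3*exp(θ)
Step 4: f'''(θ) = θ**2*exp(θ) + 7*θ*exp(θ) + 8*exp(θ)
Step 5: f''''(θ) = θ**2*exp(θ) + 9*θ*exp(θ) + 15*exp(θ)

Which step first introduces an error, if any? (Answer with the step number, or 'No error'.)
Step 2

Step 2 is incorrect due to a wrong coefficient.
The step shows: θ**2*exp(θ) + 3*θ*exp(θ)
The correct value should be: θ**2*exp(θ) + 2*θ*exp(θ)

Explanation: The coefficient 2 was incorrectly written as 3: the term 2*θ*exp(θ) was incorrectly written as 3*θ*exp(θ)
The later steps are derived from this incorrect expression, so the error originates in Step 2.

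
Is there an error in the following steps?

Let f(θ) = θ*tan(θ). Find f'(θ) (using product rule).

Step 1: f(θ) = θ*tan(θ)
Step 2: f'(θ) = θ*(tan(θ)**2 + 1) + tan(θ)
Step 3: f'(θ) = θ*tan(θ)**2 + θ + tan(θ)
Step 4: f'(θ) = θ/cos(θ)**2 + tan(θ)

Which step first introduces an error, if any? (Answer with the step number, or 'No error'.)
No error

All steps in this derivation are correct.
The final answer f'(θ) = θ/cos(θ)**2 + tan(θ) is valid.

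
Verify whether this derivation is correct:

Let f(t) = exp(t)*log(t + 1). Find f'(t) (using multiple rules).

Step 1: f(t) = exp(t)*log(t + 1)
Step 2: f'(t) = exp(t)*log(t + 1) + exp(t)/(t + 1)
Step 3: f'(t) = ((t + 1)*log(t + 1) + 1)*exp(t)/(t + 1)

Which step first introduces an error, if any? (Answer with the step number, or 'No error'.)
No error

All steps in this derivation are correct.
The final answer f'(t) = ((t + 1)*log(t + 1) + 1)*exp(t)/(t + 1) is valid.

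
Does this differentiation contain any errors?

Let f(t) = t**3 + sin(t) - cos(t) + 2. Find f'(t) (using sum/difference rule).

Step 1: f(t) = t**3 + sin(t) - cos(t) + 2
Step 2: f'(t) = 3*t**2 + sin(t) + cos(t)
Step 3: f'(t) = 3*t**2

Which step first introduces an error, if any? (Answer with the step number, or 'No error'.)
Step 3

Step 3 is incorrect due to a dropped term.
The step shows: 3*t**2
The correct value should be: 3*t**2 + sqrt(2)*sin(t + pi/4)

Explanation: A term was dropped: the term sqrt(2)*sin(t + pi/4) was incorrectly omitted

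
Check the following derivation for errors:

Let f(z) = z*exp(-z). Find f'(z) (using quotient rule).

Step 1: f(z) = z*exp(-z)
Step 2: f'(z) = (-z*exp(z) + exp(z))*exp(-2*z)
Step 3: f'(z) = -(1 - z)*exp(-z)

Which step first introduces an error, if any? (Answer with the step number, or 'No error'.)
Step 3

Step 3 is incorrect due to a sign flip.
The step shows: -(1 - z)*exp(-z)
The correct value should be: (1 - z)*exp(-z)

Explanation: The sign of the whole expression was flipped: the term (1 - z)*exp(-z) was incorrectly written as -(1 - z)*exp(-z)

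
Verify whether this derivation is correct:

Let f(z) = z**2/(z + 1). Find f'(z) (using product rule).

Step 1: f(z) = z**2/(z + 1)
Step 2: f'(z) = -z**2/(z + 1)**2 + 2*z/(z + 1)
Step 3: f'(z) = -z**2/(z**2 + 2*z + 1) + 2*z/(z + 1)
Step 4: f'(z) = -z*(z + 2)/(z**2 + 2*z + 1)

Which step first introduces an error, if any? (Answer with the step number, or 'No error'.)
Step 4

Step 4 is incorrect due to a sign flip.
The step shows: -z*(z + 2)/(z**2 + 2*z + 1)
The correct value should be: z*(z + 2)/(z**2 + 2*z + 1)

Explanation: The sign of the whole expression was flipped: the term z*(z + 2)/(z**2 + 2*z + 1) was incorrectly written as -z*(z + 2)/(z**2 + 2*z + 1)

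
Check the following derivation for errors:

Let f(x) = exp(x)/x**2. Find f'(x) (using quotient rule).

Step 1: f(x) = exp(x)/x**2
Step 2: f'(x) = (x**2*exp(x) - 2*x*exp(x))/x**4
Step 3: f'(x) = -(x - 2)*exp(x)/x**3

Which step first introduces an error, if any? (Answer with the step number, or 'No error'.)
Step 3

Step 3 is incorrect due to a sign flip.
The step shows: -(x - 2)*exp(x)/x**3
The correct value should be: (x - 2)*exp(x)/x**3

Explanation: The sign of the whole expression was flipped: the term (x - 2)*exp(x)/x**3 was incorrectly written as -(x - 2)*exp(x)/x**3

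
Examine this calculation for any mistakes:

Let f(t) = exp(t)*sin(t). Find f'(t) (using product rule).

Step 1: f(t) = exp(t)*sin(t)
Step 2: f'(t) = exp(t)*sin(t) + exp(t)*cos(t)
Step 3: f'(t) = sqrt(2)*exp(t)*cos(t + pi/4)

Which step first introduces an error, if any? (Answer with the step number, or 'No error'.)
Step 3

Step 3 is incorrect due to a wrong trig function.
The step shows: sqrt(2)*exp(t)*cos(t + pi/4)
The correct value should be: sqrt(2)*exp(t)*sin(t + pi/4)

Explanation: sin(t + pi/4) was incorrectly written as cos(t + pi/4): the term sqrt(2)*exp(t)*sin(t + pi/4) was incorrectly written as sqrt(2)*exp(t)*cos(t + pi/4)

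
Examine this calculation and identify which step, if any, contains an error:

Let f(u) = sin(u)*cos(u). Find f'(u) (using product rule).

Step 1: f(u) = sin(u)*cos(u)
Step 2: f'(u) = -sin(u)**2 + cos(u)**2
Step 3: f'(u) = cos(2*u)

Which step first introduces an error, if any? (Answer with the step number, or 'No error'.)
No error

All steps in this derivation are correct.
The final answer f'(u) = cos(2*u) is valid.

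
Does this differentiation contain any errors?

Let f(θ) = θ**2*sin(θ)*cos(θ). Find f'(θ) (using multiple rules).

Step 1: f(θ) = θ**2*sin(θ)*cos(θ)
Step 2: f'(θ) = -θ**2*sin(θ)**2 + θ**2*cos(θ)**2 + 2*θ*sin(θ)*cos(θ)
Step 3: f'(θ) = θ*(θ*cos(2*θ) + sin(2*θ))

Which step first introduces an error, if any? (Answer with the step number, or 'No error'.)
No error

All steps in this derivation are correct.
The final answer f'(θ) = θ*(θ*cos(2*θ) + sin(2*θ)) is valid.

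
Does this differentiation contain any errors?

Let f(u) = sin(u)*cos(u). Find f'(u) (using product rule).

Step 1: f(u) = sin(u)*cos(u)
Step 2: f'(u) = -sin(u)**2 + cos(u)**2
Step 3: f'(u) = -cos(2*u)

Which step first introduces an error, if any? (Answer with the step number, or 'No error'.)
Step 3

Step 3 is incorrect due to a sign flip.
The step shows: -cos(2*u)
The correct value should be: cos(2*u)

Explanation: The sign of the whole expression was flipped: the term cos(2*u) was incorrectly written as -cos(2*u)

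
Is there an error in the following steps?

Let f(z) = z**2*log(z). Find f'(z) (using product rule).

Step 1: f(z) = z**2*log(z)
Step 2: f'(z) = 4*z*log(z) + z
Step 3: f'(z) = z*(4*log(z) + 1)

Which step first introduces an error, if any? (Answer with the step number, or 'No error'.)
Step 2

Step 2 is incorrect due to a wrong coefficient.
The step shows: 4*z*log(z) + z
The correct value should be: 2*z*log(z) + z

Explanation: The coefficient 2 was incorrectly written as 4: the term 2*z*log(z) was incorrectly written as 4*z*log(z)
The later steps are derived from this incorrect expression, so the error originates in Step 2.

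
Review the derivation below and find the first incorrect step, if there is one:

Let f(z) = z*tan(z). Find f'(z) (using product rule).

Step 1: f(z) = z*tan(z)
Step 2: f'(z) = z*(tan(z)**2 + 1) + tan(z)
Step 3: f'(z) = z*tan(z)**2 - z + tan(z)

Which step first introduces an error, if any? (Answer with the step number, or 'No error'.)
Step 3

Step 3 is incorrect due to a sign flip.
The step shows: z*tan(z)**2 - z + tan(z)
The correct value should be: z*tan(z)**2 + z + tan(z)

Explanation: The sign of one term was flipped: the term z was incorrectly written as -z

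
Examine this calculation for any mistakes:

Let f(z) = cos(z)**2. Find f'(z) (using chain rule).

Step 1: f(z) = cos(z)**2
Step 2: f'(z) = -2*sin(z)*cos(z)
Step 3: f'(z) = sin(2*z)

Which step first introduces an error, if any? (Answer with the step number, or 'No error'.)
Step 3

Step 3 is incorrect due to a sign flip.
The step shows: sin(2*z)
The correct value should be: -sin(2*z)

Explanation: The sign of the whole expression was flipped: the term -sin(2*z) was incorrectly written as sin(2*z)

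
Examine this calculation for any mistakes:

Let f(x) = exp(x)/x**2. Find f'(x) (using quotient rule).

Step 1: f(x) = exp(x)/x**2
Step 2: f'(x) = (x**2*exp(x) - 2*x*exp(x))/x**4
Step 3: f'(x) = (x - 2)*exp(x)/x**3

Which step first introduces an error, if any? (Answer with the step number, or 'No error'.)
No error

All steps in this derivation are correct.
The final answer f'(x) = (x - 2)*exp(x)/x**3 is valid.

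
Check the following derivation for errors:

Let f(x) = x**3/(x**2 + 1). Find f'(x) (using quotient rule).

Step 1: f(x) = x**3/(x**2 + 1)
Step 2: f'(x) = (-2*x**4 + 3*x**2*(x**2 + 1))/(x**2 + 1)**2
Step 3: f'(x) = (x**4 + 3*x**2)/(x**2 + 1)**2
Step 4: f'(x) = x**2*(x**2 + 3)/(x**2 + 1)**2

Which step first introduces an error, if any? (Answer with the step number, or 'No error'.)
No error

All steps in this derivation are correct.
The final answer f'(x) = x**2*(x**2 + 3)/(x**2 + 1)**2 is valid.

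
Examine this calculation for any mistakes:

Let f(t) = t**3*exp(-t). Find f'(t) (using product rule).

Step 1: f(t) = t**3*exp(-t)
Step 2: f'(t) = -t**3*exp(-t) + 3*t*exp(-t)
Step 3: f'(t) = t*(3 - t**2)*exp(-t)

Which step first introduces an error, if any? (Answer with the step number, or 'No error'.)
Step 2

Step 2 is incorrect due to a wrong exponent.
The step shows: -t**3*exp(-t) + 3*t*exp(-t)
The correct value should be: -t**3*exp(-t) + 3*t**2*exp(-t)

Explanation: The exponent 2 on t was incorrectly written as 1: the term 3*t**2*exp(-t) was incorrectly written as 3*t*exp(-t)
The later steps are derived from this incorrect expression, so the error originates in Step 2.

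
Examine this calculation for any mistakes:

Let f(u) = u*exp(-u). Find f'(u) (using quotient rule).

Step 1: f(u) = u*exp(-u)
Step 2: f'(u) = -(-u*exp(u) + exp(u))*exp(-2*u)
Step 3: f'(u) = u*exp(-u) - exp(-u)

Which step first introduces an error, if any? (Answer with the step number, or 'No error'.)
Step 2

Step 2 is incorrect due to a sign flip.
The step shows: -(-u*exp(u) + exp(u))*exp(-2*u)
The correct value should be: (-u*exp(u) + exp(u))*exp(-2*u)

Explanation: The sign of the whole expression was flipped: the term (-u*exp(u) + exp(u))*exp(-2*u) was incorrectly written as -(-u*exp(u) + exp(u))*exp(-2*u)
The later steps are derived from this incorrect expression, so the error originates in Step 2.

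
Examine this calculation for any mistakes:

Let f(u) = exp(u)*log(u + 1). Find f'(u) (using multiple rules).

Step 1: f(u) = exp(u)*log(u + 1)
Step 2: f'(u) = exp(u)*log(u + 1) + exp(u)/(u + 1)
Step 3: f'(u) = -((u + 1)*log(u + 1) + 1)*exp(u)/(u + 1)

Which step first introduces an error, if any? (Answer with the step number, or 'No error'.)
Step 3

Step 3 is incorrect due to a sign flip.
The step shows: -((u + 1)*log(u + 1) + 1)*exp(u)/(u + 1)
The correct value should be: ((u + 1)*log(u + 1) + 1)*exp(u)/(u + 1)

Explanation: The sign of the whole expression was flipped: the term ((u + 1)*log(u + 1) + 1)*exp(u)/(u + 1) was incorrectly written as -((u + 1)*log(u + 1) + 1)*exp(u)/(u + 1)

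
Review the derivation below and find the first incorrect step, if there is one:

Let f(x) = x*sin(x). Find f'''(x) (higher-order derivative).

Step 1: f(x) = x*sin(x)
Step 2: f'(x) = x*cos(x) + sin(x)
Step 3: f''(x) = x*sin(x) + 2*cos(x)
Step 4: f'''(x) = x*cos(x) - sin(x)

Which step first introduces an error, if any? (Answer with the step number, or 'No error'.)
Step 3

Step 3 is incorrect due to a sign flip.
The step shows: x*sin(x) + 2*cos(x)
The correct value should be: -x*sin(x) + 2*cos(x)

Explanation: The sign of one term was flipped: the term -x*sin(x) was incorrectly written as x*sin(x)
The later steps are derived from this incorrect expression, so the error originates in Step 3.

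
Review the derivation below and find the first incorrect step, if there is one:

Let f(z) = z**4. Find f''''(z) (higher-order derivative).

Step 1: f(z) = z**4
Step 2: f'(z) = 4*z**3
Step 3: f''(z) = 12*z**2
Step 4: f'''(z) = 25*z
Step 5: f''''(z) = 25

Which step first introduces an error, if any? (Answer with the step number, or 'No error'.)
Step 4

Step 4 is incorrect due to a wrong coefficient.
The step shows: 25*z
The correct value should be: 24*z

Explanation: The coefficient 24 was incorrectly written as 25: the term 24*z was incorrectly written as 25*z
The later steps are derived from this incorrect expression, so the error originates in Step 4.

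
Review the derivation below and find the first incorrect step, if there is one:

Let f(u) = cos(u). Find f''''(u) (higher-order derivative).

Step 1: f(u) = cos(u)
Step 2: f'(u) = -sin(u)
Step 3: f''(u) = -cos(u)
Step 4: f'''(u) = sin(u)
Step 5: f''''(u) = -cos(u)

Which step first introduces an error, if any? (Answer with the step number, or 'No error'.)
Step 5

Step 5 is incorrect due to a sign flip.
The step shows: -cos(u)
The correct value should be: cos(u)

Explanation: The sign of the whole expression was flipped: the term cos(u) was incorrectly written as -cos(u)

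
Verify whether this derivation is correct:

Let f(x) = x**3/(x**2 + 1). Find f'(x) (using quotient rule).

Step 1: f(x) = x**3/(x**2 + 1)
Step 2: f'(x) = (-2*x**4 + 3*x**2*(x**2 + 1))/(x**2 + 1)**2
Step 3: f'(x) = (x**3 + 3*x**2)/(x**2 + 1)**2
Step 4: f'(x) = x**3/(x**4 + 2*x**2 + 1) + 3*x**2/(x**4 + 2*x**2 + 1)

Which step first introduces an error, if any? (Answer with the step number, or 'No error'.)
Step 3

Step 3 is incorrect due to a wrong exponent.
The step shows: (x**3 + 3*x**2)/(x**2 + 1)**2
The correct value should be: (x**4 + 3*x**2)/(x**2 + 1)**2

Explanation: The exponent 4 on x was incorrectly written as 3: the term (x**4 + 3*x**2)/(x**2 + 1)**2 was incorrectly written as (x**3 + 3*x**2)/(x**2 + 1)**2
The later steps are derived from this incorrect expression, so the error originates in Step 3.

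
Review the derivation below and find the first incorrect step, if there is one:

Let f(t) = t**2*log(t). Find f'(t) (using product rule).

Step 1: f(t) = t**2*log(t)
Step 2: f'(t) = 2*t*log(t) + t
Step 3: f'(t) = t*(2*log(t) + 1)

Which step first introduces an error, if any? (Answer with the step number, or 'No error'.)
No error

All steps in this derivation are correct.
The final answer f'(t) = t*(2*log(t) + 1) is valid.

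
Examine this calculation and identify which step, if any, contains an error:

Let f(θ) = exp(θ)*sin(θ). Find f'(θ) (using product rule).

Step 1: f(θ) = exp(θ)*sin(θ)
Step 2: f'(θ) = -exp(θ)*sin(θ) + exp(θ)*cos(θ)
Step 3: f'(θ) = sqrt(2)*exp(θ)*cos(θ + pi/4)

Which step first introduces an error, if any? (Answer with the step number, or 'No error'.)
Step 2

Step 2 is incorrect due to a sign flip.
The step shows: -exp(θ)*sin(θ) + exp(θ)*cos(θ)
The correct value should be: exp(θ)*sin(θ) + exp(θ)*cos(θ)

Explanation: The sign of one term was flipped: the term exp(θ)*sin(θ) was incorrectly written as -exp(θ)*sin(θ)
The later steps are derived from this incorrect expression, so the error originates in Step 2.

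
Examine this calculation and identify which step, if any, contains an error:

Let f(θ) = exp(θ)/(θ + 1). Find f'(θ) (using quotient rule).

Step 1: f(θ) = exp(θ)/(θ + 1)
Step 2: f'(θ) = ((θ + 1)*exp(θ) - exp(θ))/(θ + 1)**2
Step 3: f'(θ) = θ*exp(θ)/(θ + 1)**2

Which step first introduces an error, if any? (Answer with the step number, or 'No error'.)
No error

All steps in this derivation are correct.
The final answer f'(θ) = θ*exp(θ)/(θ + 1)**2 is valid.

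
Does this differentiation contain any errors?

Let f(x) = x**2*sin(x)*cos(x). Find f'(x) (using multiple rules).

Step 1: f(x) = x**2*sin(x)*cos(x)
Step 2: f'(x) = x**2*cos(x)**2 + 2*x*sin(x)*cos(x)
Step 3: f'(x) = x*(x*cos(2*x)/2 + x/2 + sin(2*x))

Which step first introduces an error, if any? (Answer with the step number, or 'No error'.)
Step 2

Step 2 is incorrect due to a dropped term.
The step shows: x**2*cos(x)**2 + 2*x*sin(x)*cos(x)
The correct value should be: -x**2*sin(x)**2 + x**2*cos(x)**2 + 2*x*sin(x)*cos(x)

Explanation: A term was dropped: the term -x**2*sin(x)**2 was incorrectly omitted
The later steps are derived from this incorrect expression, so the error originates in Step 2.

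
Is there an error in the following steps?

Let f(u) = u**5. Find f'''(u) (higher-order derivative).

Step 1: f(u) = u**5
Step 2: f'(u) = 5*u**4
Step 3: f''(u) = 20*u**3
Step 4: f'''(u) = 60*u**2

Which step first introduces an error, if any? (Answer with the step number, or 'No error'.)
No error

All steps in this derivation are correct.
The final answer f'''(u) = 60*u**2 is valid.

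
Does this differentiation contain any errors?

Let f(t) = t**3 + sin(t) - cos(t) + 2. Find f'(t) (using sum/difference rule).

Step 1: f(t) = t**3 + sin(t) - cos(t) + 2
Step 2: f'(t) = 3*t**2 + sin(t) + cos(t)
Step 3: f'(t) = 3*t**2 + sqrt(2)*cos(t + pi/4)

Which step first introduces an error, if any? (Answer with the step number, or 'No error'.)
Step 3

Step 3 is incorrect due to a wrong trig function.
The step shows: 3*t**2 + sqrt(2)*cos(t + pi/4)
The correct value should be: 3*t**2 + sqrt(2)*sin(t + pi/4)

Explanation: sin(t + pi/4) was incorrectly written as cos(t + pi/4): the term sqrt(2)*sin(t + pi/4) was incorrectly written as sqrt(2)*cos(t + pi/4)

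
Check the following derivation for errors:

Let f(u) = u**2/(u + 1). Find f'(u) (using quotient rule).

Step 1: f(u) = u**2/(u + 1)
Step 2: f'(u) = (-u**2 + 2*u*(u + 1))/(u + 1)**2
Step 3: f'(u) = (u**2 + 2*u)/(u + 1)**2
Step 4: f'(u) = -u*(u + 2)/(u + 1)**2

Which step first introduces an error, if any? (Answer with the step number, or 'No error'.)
Step 4

Step 4 is incorrect due to a sign flip.
The step shows: -u*(u + 2)/(u + 1)**2
The correct value should be: u*(u + 2)/(u + 1)**2

Explanation: The sign of the whole expression was flipped: the term u*(u + 2)/(u + 1)**2 was incorrectly written as -u*(u + 2)/(u + 1)**2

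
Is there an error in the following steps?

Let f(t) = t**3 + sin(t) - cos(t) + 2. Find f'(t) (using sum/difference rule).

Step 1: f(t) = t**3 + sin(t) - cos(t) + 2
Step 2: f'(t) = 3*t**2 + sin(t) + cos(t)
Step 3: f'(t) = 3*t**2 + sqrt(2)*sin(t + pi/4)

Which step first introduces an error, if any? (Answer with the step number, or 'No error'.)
No error

All steps in this derivation are correct.
The final answer f'(t) = 3*t**2 + sqrt(2)*sin(t + pi/4) is valid.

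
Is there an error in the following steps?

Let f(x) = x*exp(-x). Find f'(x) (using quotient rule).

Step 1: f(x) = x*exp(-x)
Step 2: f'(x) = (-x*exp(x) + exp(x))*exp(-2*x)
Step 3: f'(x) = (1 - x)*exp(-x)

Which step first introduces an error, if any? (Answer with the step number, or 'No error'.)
No error

All steps in this derivation are correct.
The final answer f'(x) = (1 - x)*exp(-x) is valid.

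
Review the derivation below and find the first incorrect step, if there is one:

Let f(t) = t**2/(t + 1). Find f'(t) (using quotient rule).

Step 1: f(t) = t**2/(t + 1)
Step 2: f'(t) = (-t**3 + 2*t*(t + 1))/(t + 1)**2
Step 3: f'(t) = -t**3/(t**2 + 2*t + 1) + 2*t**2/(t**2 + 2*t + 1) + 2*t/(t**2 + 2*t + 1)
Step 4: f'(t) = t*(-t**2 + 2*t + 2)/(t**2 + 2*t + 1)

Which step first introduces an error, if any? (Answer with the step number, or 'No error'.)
Step 2

Step 2 is incorrect due to a wrong exponent.
The step shows: (-t**3 + 2*t*(t + 1))/(t + 1)**2
The correct value should be: (-t**2 + 2*t*(t + 1))/(t + 1)**2

Explanation: The exponent 2 on t was incorrectly written as 3: the term (-t**2 + 2*t*(t + 1))/(t + 1)**2 was incorrectly written as (-t**3 + 2*t*(t + 1))/(t + 1)**2
The later steps are derived from this incorrect expression, so the error originates in Step 2.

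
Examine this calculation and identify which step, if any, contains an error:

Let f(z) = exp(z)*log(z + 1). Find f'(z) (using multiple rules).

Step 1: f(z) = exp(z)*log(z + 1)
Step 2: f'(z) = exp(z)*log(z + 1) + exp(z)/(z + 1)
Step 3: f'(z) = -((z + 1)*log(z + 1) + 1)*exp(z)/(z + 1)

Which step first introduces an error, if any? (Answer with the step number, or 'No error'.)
Step 3

Step 3 is incorrect due to a sign flip.
The step shows: -((z + 1)*log(z + 1) + 1)*exp(z)/(z + 1)
The correct value should be: ((z + 1)*log(z + 1) + 1)*exp(z)/(z + 1)

Explanation: The sign of the whole expression was flipped: the term ((z + 1)*log(z + 1) + 1)*exp(z)/(z + 1) was incorrectly written as -((z + 1)*log(z + 1) + 1)*exp(z)/(z + 1)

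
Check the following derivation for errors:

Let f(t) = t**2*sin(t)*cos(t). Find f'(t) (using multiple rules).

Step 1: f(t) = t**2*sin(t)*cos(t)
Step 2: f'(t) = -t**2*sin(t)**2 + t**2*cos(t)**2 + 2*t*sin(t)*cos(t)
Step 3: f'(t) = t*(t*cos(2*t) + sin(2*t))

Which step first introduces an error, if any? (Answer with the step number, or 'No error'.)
No error

All steps in this derivation are correct.
The final answer f'(t) = t*(t*cos(2*t) + sin(2*t)) is valid.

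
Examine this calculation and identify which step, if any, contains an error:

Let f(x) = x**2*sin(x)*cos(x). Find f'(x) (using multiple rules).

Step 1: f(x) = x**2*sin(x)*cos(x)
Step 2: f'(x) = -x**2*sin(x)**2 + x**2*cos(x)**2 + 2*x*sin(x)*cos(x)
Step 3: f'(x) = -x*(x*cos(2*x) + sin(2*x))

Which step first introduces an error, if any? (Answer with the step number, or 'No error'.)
Step 3

Step 3 is incorrect due to a sign flip.
The step shows: -x*(x*cos(2*x) + sin(2*x))
The correct value should be: x*(x*cos(2*x) + sin(2*x))

Explanation: The sign of the whole expression was flipped: the term x*(x*cos(2*x) + sin(2*x)) was incorrectly written as -x*(x*cos(2*x) + sin(2*x))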